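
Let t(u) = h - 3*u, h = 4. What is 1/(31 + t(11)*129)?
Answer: -1/3710 ≈ -0.00026954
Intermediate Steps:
t(u) = 4 - 3*u
1/(31 + t(11)*129) = 1/(31 + (4 - 3*11)*129) = 1/(31 + (4 - 33)*129) = 1/(31 - 29*129) = 1/(31 - 3741) = 1/(-3710) = -1/3710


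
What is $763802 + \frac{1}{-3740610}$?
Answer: $\frac{2857085399219}{3740610} \approx 7.638 \cdot 10^{5}$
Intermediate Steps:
$763802 + \frac{1}{-3740610} = 763802 - \frac{1}{3740610} = \frac{2857085399219}{3740610}$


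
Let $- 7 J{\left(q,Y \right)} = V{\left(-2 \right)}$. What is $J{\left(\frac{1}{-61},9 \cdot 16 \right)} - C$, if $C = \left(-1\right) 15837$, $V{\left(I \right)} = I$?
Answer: $\frac{110861}{7} \approx 15837.0$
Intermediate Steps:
$J{\left(q,Y \right)} = \frac{2}{7}$ ($J{\left(q,Y \right)} = \left(- \frac{1}{7}\right) \left(-2\right) = \frac{2}{7}$)
$C = -15837$
$J{\left(\frac{1}{-61},9 \cdot 16 \right)} - C = \frac{2}{7} - -15837 = \frac{2}{7} + 15837 = \frac{110861}{7}$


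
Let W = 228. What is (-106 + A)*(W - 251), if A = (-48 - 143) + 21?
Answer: 6348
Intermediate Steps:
A = -170 (A = -191 + 21 = -170)
(-106 + A)*(W - 251) = (-106 - 170)*(228 - 251) = -276*(-23) = 6348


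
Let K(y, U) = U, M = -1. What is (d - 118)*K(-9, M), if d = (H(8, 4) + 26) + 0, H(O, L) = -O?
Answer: 100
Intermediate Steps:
d = 18 (d = (-1*8 + 26) + 0 = (-8 + 26) + 0 = 18 + 0 = 18)
(d - 118)*K(-9, M) = (18 - 118)*(-1) = -100*(-1) = 100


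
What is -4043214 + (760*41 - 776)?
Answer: -4012830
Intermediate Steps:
-4043214 + (760*41 - 776) = -4043214 + (31160 - 776) = -4043214 + 30384 = -4012830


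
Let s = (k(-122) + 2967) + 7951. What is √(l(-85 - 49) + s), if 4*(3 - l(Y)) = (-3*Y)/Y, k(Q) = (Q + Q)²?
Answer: √281831/2 ≈ 265.44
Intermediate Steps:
k(Q) = 4*Q² (k(Q) = (2*Q)² = 4*Q²)
l(Y) = 15/4 (l(Y) = 3 - (-3*Y)/(4*Y) = 3 - ¼*(-3) = 3 + ¾ = 15/4)
s = 70454 (s = (4*(-122)² + 2967) + 7951 = (4*14884 + 2967) + 7951 = (59536 + 2967) + 7951 = 62503 + 7951 = 70454)
√(l(-85 - 49) + s) = √(15/4 + 70454) = √(281831/4) = √281831/2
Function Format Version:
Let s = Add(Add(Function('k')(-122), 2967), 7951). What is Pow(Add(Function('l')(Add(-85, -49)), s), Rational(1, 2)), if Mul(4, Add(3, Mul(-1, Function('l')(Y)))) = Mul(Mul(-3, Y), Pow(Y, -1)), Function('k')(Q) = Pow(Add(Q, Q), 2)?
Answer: Mul(Rational(1, 2), Pow(281831, Rational(1, 2))) ≈ 265.44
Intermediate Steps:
Function('k')(Q) = Mul(4, Pow(Q, 2)) (Function('k')(Q) = Pow(Mul(2, Q), 2) = Mul(4, Pow(Q, 2)))
Function('l')(Y) = Rational(15, 4) (Function('l')(Y) = Add(3, Mul(Rational(-1, 4), Mul(Mul(-3, Y), Pow(Y, -1)))) = Add(3, Mul(Rational(-1, 4), -3)) = Add(3, Rational(3, 4)) = Rational(15, 4))
s = 70454 (s = Add(Add(Mul(4, Pow(-122, 2)), 2967), 7951) = Add(Add(Mul(4, 14884), 2967), 7951) = Add(Add(59536, 2967), 7951) = Add(62503, 7951) = 70454)
Pow(Add(Function('l')(Add(-85, -49)), s), Rational(1, 2)) = Pow(Add(Rational(15, 4), 70454), Rational(1, 2)) = Pow(Rational(281831, 4), Rational(1, 2)) = Mul(Rational(1, 2), Pow(281831, Rational(1, 2)))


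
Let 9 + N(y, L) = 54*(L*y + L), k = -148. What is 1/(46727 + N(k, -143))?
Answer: 1/1181852 ≈ 8.4613e-7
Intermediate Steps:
N(y, L) = -9 + 54*L + 54*L*y (N(y, L) = -9 + 54*(L*y + L) = -9 + 54*(L + L*y) = -9 + (54*L + 54*L*y) = -9 + 54*L + 54*L*y)
1/(46727 + N(k, -143)) = 1/(46727 + (-9 + 54*(-143) + 54*(-143)*(-148))) = 1/(46727 + (-9 - 7722 + 1142856)) = 1/(46727 + 1135125) = 1/1181852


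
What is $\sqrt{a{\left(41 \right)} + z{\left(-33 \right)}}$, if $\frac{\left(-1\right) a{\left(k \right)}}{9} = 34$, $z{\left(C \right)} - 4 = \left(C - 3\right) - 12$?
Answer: $5 i \sqrt{14} \approx 18.708 i$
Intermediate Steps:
$z{\left(C \right)} = -11 + C$ ($z{\left(C \right)} = 4 + \left(\left(C - 3\right) - 12\right) = 4 + \left(\left(-3 + C\right) - 12\right) = 4 + \left(-15 + C\right) = -11 + C$)
$a{\left(k \right)} = -306$ ($a{\left(k \right)} = \left(-9\right) 34 = -306$)
$\sqrt{a{\left(41 \right)} + z{\left(-33 \right)}} = \sqrt{-306 - 44} = \sqrt{-350} = 5 i \sqrt{14}$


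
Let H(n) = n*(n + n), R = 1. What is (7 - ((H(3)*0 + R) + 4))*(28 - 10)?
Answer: 36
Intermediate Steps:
H(n) = 2*n**2 (H(n) = n*(2*n) = 2*n**2)
(7 - ((H(3)*0 + R) + 4))*(28 - 10) = (7 - (((2*3**2)*0 + 1) + 4))*(28 - 10) = (7 - (((2*9)*0 + 1) + 4))*18 = (7 - ((18*0 + 1) + 4))*18 = (7 - ((0 + 1) + 4))*18 = (7 - (1 + 4))*18 = (7 - 1*5)*18 = (7 - 5)*18 = 2*18 = 36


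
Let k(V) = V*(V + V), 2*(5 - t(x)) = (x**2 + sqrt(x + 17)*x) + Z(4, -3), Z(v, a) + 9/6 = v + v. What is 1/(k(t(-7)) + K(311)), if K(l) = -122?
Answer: 14824/4183437 + 20384*sqrt(10)/20917185 ≈ 0.0066252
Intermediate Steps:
Z(v, a) = -3/2 + 2*v (Z(v, a) = -3/2 + (v + v) = -3/2 + 2*v)
t(x) = 7/4 - x**2/2 - x*sqrt(17 + x)/2 (t(x) = 5 - ((x**2 + sqrt(x + 17)*x) + (-3/2 + 2*4))/2 = 5 - ((x**2 + sqrt(17 + x)*x) + (-3/2 + 8))/2 = 5 - ((x**2 + x*sqrt(17 + x)) + 13/2)/2 = 5 - (13/2 + x**2 + x*sqrt(17 + x))/2 = 5 + (-13/4 - x**2/2 - x*sqrt(17 + x)/2) = 7/4 - x**2/2 - x*sqrt(17 + x)/2)
k(V) = 2*V**2 (k(V) = V*(2*V) = 2*V**2)
1/(k(t(-7)) + K(311)) = 1/(2*(7/4 - 1/2*(-7)**2 - 1/2*(-7)*sqrt(17 - 7))**2 - 122) = 1/(2*(7/4 - 1/2*49 - 1/2*(-7)*sqrt(10))**2 - 122) = 1/(2*(7/4 - 49/2 + 7*sqrt(10)/2)**2 - 122) = 1/(2*(-91/4 + 7*sqrt(10)/2)**2 - 122) = 1/(-122 + 2*(-91/4 + 7*sqrt(10)/2)**2)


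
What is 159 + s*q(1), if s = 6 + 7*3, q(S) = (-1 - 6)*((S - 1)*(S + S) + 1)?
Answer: -30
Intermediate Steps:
q(S) = -7 - 14*S*(-1 + S) (q(S) = -7*((-1 + S)*(2*S) + 1) = -7*(2*S*(-1 + S) + 1) = -7*(1 + 2*S*(-1 + S)) = -7 - 14*S*(-1 + S))
s = 27 (s = 6 + 21 = 27)
159 + s*q(1) = 159 + 27*(-7 - 14*1**2 + 14*1) = 159 + 27*(-7 - 14*1 + 14) = 159 + 27*(-7 - 14 + 14) = 159 + 27*(-7) = 159 - 189 = -30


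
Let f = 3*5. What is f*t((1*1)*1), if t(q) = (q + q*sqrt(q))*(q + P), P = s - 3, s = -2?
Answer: -120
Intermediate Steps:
P = -5 (P = -2 - 3 = -5)
f = 15
t(q) = (-5 + q)*(q + q**(3/2)) (t(q) = (q + q*sqrt(q))*(q - 5) = (q + q**(3/2))*(-5 + q) = (-5 + q)*(q + q**(3/2)))
f*t((1*1)*1) = 15*(((1*1)*1)**2 + ((1*1)*1)**(5/2) - 5*1*1 - 5*((1*1)*1)**(3/2)) = 15*((1*1)**2 + (1*1)**(5/2) - 5 - 5*(1*1)**(3/2)) = 15*(1**2 + 1**(5/2) - 5*1 - 5*1**(3/2)) = 15*(1 + 1 - 5 - 5*1) = 15*(1 + 1 - 5 - 5) = 15*(-8) = -120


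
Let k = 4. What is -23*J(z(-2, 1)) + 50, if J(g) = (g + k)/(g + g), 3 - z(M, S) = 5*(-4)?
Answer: 73/2 ≈ 36.500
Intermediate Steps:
z(M, S) = 23 (z(M, S) = 3 - 5*(-4) = 3 - 1*(-20) = 3 + 20 = 23)
J(g) = (4 + g)/(2*g) (J(g) = (g + 4)/(g + g) = (4 + g)/((2*g)) = (4 + g)*(1/(2*g)) = (4 + g)/(2*g))
-23*J(z(-2, 1)) + 50 = -23*(4 + 23)/(2*23) + 50 = -23*27/(2*23) + 50 = -23*27/46 + 50 = -27/2 + 50 = 73/2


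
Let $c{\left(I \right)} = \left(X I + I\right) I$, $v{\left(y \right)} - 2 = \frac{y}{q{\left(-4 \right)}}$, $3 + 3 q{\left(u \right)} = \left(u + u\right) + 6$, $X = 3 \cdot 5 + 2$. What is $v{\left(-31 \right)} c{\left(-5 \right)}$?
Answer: $9270$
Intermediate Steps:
$X = 17$ ($X = 15 + 2 = 17$)
$q{\left(u \right)} = 1 + \frac{2 u}{3}$ ($q{\left(u \right)} = -1 + \frac{\left(u + u\right) + 6}{3} = -1 + \frac{2 u + 6}{3} = -1 + \frac{6 + 2 u}{3} = -1 + \left(2 + \frac{2 u}{3}\right) = 1 + \frac{2 u}{3}$)
$v{\left(y \right)} = 2 - \frac{3 y}{5}$ ($v{\left(y \right)} = 2 + \frac{y}{1 + \frac{2}{3} \left(-4\right)} = 2 + \frac{y}{1 - \frac{8}{3}} = 2 + \frac{y}{- \frac{5}{3}} = 2 + y \left(- \frac{3}{5}\right) = 2 - \frac{3 y}{5}$)
$c{\left(I \right)} = 18 I^{2}$ ($c{\left(I \right)} = \left(17 I + I\right) I = 18 I I = 18 I^{2}$)
$v{\left(-31 \right)} c{\left(-5 \right)} = \left(2 - - \frac{93}{5}\right) 18 \left(-5\right)^{2} = \left(2 + \frac{93}{5}\right) 18 \cdot 25 = \frac{103}{5} \cdot 450 = 9270$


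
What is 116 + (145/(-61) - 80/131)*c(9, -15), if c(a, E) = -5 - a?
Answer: 1261206/7991 ≈ 157.83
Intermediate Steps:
116 + (145/(-61) - 80/131)*c(9, -15) = 116 + (145/(-61) - 80/131)*(-5 - 1*9) = 116 + (145*(-1/61) - 80*1/131)*(-5 - 9) = 116 + (-145/61 - 80/131)*(-14) = 116 - 23875/7991*(-14) = 116 + 334250/7991 = 1261206/7991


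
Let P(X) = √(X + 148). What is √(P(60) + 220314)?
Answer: √(220314 + 4*√13) ≈ 469.39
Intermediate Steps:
P(X) = √(148 + X)
√(P(60) + 220314) = √(√(148 + 60) + 220314) = √(√208 + 220314) = √(4*√13 + 220314) = √(220314 + 4*√13)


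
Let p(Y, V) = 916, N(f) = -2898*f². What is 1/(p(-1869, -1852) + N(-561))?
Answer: -1/912060542 ≈ -1.0964e-9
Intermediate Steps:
1/(p(-1869, -1852) + N(-561)) = 1/(916 - 2898*(-561)²) = 1/(916 - 2898*314721) = 1/(916 - 912061458) = 1/(-912060542) = -1/912060542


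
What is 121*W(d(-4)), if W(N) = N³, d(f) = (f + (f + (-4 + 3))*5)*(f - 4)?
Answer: 1510947328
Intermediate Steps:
d(f) = (-5 + 6*f)*(-4 + f) (d(f) = (f + (f - 1)*5)*(-4 + f) = (f + (-1 + f)*5)*(-4 + f) = (f + (-5 + 5*f))*(-4 + f) = (-5 + 6*f)*(-4 + f))
121*W(d(-4)) = 121*(20 - 29*(-4) + 6*(-4)²)³ = 121*(20 + 116 + 6*16)³ = 121*(20 + 116 + 96)³ = 121*232³ = 121*12487168 = 1510947328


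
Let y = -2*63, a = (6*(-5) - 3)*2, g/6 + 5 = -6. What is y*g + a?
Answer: 8250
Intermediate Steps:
g = -66 (g = -30 + 6*(-6) = -30 - 36 = -66)
a = -66 (a = (-30 - 3)*2 = -33*2 = -66)
y = -126
y*g + a = -126*(-66) - 66 = 8316 - 66 = 8250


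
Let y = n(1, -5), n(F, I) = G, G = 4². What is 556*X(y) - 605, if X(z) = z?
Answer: 8291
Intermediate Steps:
G = 16
n(F, I) = 16
y = 16
556*X(y) - 605 = 556*16 - 605 = 8896 - 605 = 8291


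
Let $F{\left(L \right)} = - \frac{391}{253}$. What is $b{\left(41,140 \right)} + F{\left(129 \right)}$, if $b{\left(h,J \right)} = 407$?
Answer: $\frac{4460}{11} \approx 405.45$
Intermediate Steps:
$F{\left(L \right)} = - \frac{17}{11}$ ($F{\left(L \right)} = \left(-391\right) \frac{1}{253} = - \frac{17}{11}$)
$b{\left(41,140 \right)} + F{\left(129 \right)} = 407 - \frac{17}{11} = \frac{4460}{11}$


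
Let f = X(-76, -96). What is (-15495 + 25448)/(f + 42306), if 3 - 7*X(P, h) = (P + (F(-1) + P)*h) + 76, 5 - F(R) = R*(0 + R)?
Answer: 9953/41319 ≈ 0.24088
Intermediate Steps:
F(R) = 5 - R² (F(R) = 5 - R*(0 + R) = 5 - R*R = 5 - R²)
X(P, h) = -73/7 - P/7 - h*(4 + P)/7 (X(P, h) = 3/7 - ((P + ((5 - 1*(-1)²) + P)*h) + 76)/7 = 3/7 - ((P + ((5 - 1*1) + P)*h) + 76)/7 = 3/7 - ((P + ((5 - 1) + P)*h) + 76)/7 = 3/7 - ((P + (4 + P)*h) + 76)/7 = 3/7 - ((P + h*(4 + P)) + 76)/7 = 3/7 - (76 + P + h*(4 + P))/7 = 3/7 + (-76/7 - P/7 - h*(4 + P)/7) = -73/7 - P/7 - h*(4 + P)/7)
f = -987 (f = -73/7 - 4/7*(-96) - ⅐*(-76) - ⅐*(-76)*(-96) = -73/7 + 384/7 + 76/7 - 7296/7 = -987)
(-15495 + 25448)/(f + 42306) = (-15495 + 25448)/(-987 + 42306) = 9953/41319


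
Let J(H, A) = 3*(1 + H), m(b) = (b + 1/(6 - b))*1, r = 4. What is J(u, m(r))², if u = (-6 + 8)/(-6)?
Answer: 4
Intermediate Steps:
m(b) = b + 1/(6 - b)
u = -⅓ (u = 2*(-⅙) = -⅓ ≈ -0.33333)
J(H, A) = 3 + 3*H
J(u, m(r))² = (3 + 3*(-⅓))² = (3 - 1)² = 2² = 4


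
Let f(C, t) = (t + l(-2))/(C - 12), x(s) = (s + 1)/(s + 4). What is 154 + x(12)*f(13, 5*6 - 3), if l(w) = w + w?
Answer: 2763/16 ≈ 172.69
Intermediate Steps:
l(w) = 2*w
x(s) = (1 + s)/(4 + s)
f(C, t) = (-4 + t)/(-12 + C) (f(C, t) = (t + 2*(-2))/(C - 12) = (t - 4)/(-12 + C) = (-4 + t)/(-12 + C))
154 + x(12)*f(13, 5*6 - 3) = 154 + ((1 + 12)/(4 + 12))*((-4 + (5*6 - 3))/(-12 + 13)) = 154 + (13/16)*((-4 + (30 - 3))/1) = 154 + ((1/16)*13)*(1*(-4 + 27)) = 154 + 13*(1*23)/16 = 154 + (13/16)*23 = 154 + 299/16 = 2763/16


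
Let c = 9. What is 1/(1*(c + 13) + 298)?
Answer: 1/320 ≈ 0.0031250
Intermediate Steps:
1/(1*(c + 13) + 298) = 1/(1*(9 + 13) + 298) = 1/(1*22 + 298) = 1/(22 + 298) = 1/320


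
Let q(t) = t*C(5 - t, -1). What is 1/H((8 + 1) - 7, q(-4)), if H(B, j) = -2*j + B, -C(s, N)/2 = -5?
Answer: 1/82 ≈ 0.012195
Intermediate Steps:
C(s, N) = 10 (C(s, N) = -2*(-5) = 10)
q(t) = 10*t (q(t) = t*10 = 10*t)
H(B, j) = B - 2*j
1/H((8 + 1) - 7, q(-4)) = 1/(((8 + 1) - 7) - 20*(-4)) = 1/((9 - 7) - 2*(-40)) = 1/(2 + 80) = 1/82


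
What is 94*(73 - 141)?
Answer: -6392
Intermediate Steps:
94*(73 - 141) = 94*(-68) = -6392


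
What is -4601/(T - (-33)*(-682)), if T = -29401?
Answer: 4601/51907 ≈ 0.088639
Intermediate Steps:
-4601/(T - (-33)*(-682)) = -4601/(-29401 - (-33)*(-682)) = -4601/(-29401 - 1*22506) = -4601/(-29401 - 22506) = -4601/(-51907) = -4601*(-1/51907) = 4601/51907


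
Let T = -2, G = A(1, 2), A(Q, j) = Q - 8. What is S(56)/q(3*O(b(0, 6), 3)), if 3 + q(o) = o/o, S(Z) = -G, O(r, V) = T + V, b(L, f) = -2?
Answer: -7/2 ≈ -3.5000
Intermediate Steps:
A(Q, j) = -8 + Q
G = -7 (G = -8 + 1 = -7)
O(r, V) = -2 + V
S(Z) = 7 (S(Z) = -1*(-7) = 7)
q(o) = -2 (q(o) = -3 + o/o = -3 + 1 = -2)
S(56)/q(3*O(b(0, 6), 3)) = 7/(-2) = 7*(-½) = -7/2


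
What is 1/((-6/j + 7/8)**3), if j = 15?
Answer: 64000/6859 ≈ 9.3308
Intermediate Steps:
1/((-6/j + 7/8)**3) = 1/((-6/15 + 7/8)**3) = 1/((-6*1/15 + 7*(1/8))**3) = 1/((-2/5 + 7/8)**3) = 1/((19/40)**3) = 1/(6859/64000) = 64000/6859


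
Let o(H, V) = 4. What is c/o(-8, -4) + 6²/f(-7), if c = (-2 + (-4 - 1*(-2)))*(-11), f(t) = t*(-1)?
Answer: 113/7 ≈ 16.143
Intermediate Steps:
f(t) = -t
c = 44 (c = (-2 + (-4 + 2))*(-11) = (-2 - 2)*(-11) = -4*(-11) = 44)
c/o(-8, -4) + 6²/f(-7) = 44/4 + 6²/((-1*(-7))) = 44*(¼) + 36/7 = 11 + 36*(⅐) = 11 + 36/7 = 113/7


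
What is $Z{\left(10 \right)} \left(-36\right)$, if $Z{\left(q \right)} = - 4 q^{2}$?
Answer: $14400$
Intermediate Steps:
$Z{\left(10 \right)} \left(-36\right) = - 4 \cdot 10^{2} \left(-36\right) = \left(-4\right) 100 \left(-36\right) = \left(-400\right) \left(-36\right) = 14400$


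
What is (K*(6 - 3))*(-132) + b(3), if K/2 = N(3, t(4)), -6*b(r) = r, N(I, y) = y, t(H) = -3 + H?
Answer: -1585/2 ≈ -792.50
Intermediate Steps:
b(r) = -r/6
K = 2 (K = 2*(-3 + 4) = 2*1 = 2)
(K*(6 - 3))*(-132) + b(3) = (2*(6 - 3))*(-132) - 1/6*3 = (2*3)*(-132) - 1/2 = 6*(-132) - 1/2 = -792 - 1/2 = -1585/2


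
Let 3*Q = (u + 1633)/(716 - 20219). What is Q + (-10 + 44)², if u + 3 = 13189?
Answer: 67621585/58509 ≈ 1155.7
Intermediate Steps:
u = 13186 (u = -3 + 13189 = 13186)
Q = -14819/58509 (Q = ((13186 + 1633)/(716 - 20219))/3 = (14819/(-19503))/3 = (14819*(-1/19503))/3 = (⅓)*(-14819/19503) = -14819/58509 ≈ -0.25328)
Q + (-10 + 44)² = -14819/58509 + (-10 + 44)² = -14819/58509 + 34² = -14819/58509 + 1156 = 67621585/58509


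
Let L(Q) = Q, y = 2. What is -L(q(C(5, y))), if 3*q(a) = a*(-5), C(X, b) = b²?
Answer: 20/3 ≈ 6.6667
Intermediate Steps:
q(a) = -5*a/3 (q(a) = (a*(-5))/3 = (-5*a)/3 = -5*a/3)
-L(q(C(5, y))) = -(-5)*2²/3 = -(-5)*4/3 = -1*(-20/3) = 20/3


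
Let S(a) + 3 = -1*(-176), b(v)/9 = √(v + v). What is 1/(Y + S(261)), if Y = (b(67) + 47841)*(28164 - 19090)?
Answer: 434109407/188450083554927145 - 81666*√134/188450083554927145 ≈ 2.2986e-9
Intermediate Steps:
b(v) = 9*√2*√v (b(v) = 9*√(v + v) = 9*√(2*v) = 9*(√2*√v) = 9*√2*√v)
S(a) = 173 (S(a) = -3 - 1*(-176) = -3 + 176 = 173)
Y = 434109234 + 81666*√134 (Y = (9*√2*√67 + 47841)*(28164 - 19090) = (9*√134 + 47841)*9074 = (47841 + 9*√134)*9074 = 434109234 + 81666*√134 ≈ 4.3505e+8)
1/(Y + S(261)) = 1/((434109234 + 81666*√134) + 173) = 1/(434109407 + 81666*√134)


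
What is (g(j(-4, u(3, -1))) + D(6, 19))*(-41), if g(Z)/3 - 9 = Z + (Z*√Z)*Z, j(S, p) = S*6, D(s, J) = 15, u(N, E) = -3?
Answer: 1230 - 141696*I*√6 ≈ 1230.0 - 3.4708e+5*I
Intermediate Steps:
j(S, p) = 6*S
g(Z) = 27 + 3*Z + 3*Z^(5/2) (g(Z) = 27 + 3*(Z + (Z*√Z)*Z) = 27 + 3*(Z + Z^(3/2)*Z) = 27 + 3*(Z + Z^(5/2)) = 27 + (3*Z + 3*Z^(5/2)) = 27 + 3*Z + 3*Z^(5/2))
(g(j(-4, u(3, -1))) + D(6, 19))*(-41) = ((27 + 3*(6*(-4)) + 3*(6*(-4))^(5/2)) + 15)*(-41) = ((27 + 3*(-24) + 3*(-24)^(5/2)) + 15)*(-41) = ((27 - 72 + 3*(1152*I*√6)) + 15)*(-41) = ((27 - 72 + 3456*I*√6) + 15)*(-41) = ((-45 + 3456*I*√6) + 15)*(-41) = (-30 + 3456*I*√6)*(-41) = 1230 - 141696*I*√6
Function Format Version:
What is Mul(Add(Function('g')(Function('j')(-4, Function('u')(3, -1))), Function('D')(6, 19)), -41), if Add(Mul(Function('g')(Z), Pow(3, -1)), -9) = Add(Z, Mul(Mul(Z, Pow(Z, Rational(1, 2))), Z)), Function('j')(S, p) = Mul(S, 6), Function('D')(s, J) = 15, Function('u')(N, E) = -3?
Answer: Add(1230, Mul(-141696, I, Pow(6, Rational(1, 2)))) ≈ Add(1230.0, Mul(-3.4708e+5, I))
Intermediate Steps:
Function('j')(S, p) = Mul(6, S)
Function('g')(Z) = Add(27, Mul(3, Z), Mul(3, Pow(Z, Rational(5, 2)))) (Function('g')(Z) = Add(27, Mul(3, Add(Z, Mul(Mul(Z, Pow(Z, Rational(1, 2))), Z)))) = Add(27, Mul(3, Add(Z, Mul(Pow(Z, Rational(3, 2)), Z)))) = Add(27, Mul(3, Add(Z, Pow(Z, Rational(5, 2))))) = Add(27, Add(Mul(3, Z), Mul(3, Pow(Z, Rational(5, 2))))) = Add(27, Mul(3, Z), Mul(3, Pow(Z, Rational(5, 2)))))
Mul(Add(Function('g')(Function('j')(-4, Function('u')(3, -1))), Function('D')(6, 19)), -41) = Mul(Add(Add(27, Mul(3, Mul(6, -4)), Mul(3, Pow(Mul(6, -4), Rational(5, 2)))), 15), -41) = Mul(Add(Add(27, Mul(3, -24), Mul(3, Pow(-24, Rational(5, 2)))), 15), -41) = Mul(Add(Add(27, -72, Mul(3, Mul(1152, I, Pow(6, Rational(1, 2))))), 15), -41) = Mul(Add(Add(27, -72, Mul(3456, I, Pow(6, Rational(1, 2)))), 15), -41) = Mul(Add(Add(-45, Mul(3456, I, Pow(6, Rational(1, 2)))), 15), -41) = Mul(Add(-30, Mul(3456, I, Pow(6, Rational(1, 2)))), -41) = Add(1230, Mul(-141696, I, Pow(6, Rational(1, 2))))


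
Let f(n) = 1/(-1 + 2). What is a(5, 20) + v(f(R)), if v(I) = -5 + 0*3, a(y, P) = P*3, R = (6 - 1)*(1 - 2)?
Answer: 55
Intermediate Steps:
R = -5 (R = 5*(-1) = -5)
a(y, P) = 3*P
f(n) = 1 (f(n) = 1/1 = 1)
v(I) = -5 (v(I) = -5 + 0 = -5)
a(5, 20) + v(f(R)) = 3*20 - 5 = 60 - 5 = 55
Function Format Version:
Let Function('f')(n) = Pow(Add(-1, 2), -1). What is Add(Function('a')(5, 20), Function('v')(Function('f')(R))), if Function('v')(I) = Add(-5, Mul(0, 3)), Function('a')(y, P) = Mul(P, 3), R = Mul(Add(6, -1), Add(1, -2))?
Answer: 55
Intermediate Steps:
R = -5 (R = Mul(5, -1) = -5)
Function('a')(y, P) = Mul(3, P)
Function('f')(n) = 1 (Function('f')(n) = Pow(1, -1) = 1)
Function('v')(I) = -5 (Function('v')(I) = Add(-5, 0) = -5)
Add(Function('a')(5, 20), Function('v')(Function('f')(R))) = Add(Mul(3, 20), -5) = Add(60, -5) = 55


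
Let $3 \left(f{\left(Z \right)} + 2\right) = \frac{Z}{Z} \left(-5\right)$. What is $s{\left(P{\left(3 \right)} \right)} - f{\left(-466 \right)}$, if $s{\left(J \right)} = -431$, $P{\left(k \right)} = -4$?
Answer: $- \frac{1282}{3} \approx -427.33$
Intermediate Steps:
$f{\left(Z \right)} = - \frac{11}{3}$ ($f{\left(Z \right)} = -2 + \frac{\frac{Z}{Z} \left(-5\right)}{3} = -2 + \frac{1 \left(-5\right)}{3} = -2 + \frac{1}{3} \left(-5\right) = -2 - \frac{5}{3} = - \frac{11}{3}$)
$s{\left(P{\left(3 \right)} \right)} - f{\left(-466 \right)} = -431 - - \frac{11}{3} = -431 + \frac{11}{3} = - \frac{1282}{3}$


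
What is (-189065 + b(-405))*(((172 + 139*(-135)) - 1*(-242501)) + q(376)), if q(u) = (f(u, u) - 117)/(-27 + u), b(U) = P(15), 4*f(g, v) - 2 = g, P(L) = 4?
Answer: -29547916223079/698 ≈ -4.2332e+10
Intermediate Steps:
f(g, v) = ½ + g/4
b(U) = 4
q(u) = (-233/2 + u/4)/(-27 + u) (q(u) = ((½ + u/4) - 117)/(-27 + u) = (-233/2 + u/4)/(-27 + u))
(-189065 + b(-405))*(((172 + 139*(-135)) - 1*(-242501)) + q(376)) = (-189065 + 4)*(((172 + 139*(-135)) - 1*(-242501)) + (-466 + 376)/(4*(-27 + 376))) = -189061*(((172 - 18765) + 242501) + (¼)*(-90)/349) = -189061*((-18593 + 242501) + (¼)*(1/349)*(-90)) = -189061*(223908 - 45/698) = -189061*156287739/698 = -29547916223079/698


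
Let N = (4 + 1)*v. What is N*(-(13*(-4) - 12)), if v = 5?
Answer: 1600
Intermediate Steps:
N = 25 (N = (4 + 1)*5 = 5*5 = 25)
N*(-(13*(-4) - 12)) = 25*(-(13*(-4) - 12)) = 25*(-(-52 - 12)) = 25*(-1*(-64)) = 25*64 = 1600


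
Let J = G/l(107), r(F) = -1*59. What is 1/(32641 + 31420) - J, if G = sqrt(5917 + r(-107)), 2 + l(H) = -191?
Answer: 1/64061 + sqrt(5858)/193 ≈ 0.39658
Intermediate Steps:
r(F) = -59
l(H) = -193 (l(H) = -2 - 191 = -193)
G = sqrt(5858) (G = sqrt(5917 - 59) = sqrt(5858) ≈ 76.538)
J = -sqrt(5858)/193 (J = sqrt(5858)/(-193) = sqrt(5858)*(-1/193) = -sqrt(5858)/193 ≈ -0.39657)
1/(32641 + 31420) - J = 1/(32641 + 31420) - (-1)*sqrt(5858)/193 = 1/64061 + sqrt(5858)/193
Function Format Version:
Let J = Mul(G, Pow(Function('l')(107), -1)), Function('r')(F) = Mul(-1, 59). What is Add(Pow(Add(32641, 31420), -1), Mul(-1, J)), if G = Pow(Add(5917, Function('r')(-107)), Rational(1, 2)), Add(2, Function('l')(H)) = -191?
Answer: Add(Rational(1, 64061), Mul(Rational(1, 193), Pow(5858, Rational(1, 2)))) ≈ 0.39658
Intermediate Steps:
Function('r')(F) = -59
Function('l')(H) = -193 (Function('l')(H) = Add(-2, -191) = -193)
G = Pow(5858, Rational(1, 2)) (G = Pow(Add(5917, -59), Rational(1, 2)) = Pow(5858, Rational(1, 2)) ≈ 76.538)
J = Mul(Rational(-1, 193), Pow(5858, Rational(1, 2))) (J = Mul(Pow(5858, Rational(1, 2)), Pow(-193, -1)) = Mul(Pow(5858, Rational(1, 2)), Rational(-1, 193)) = Mul(Rational(-1, 193), Pow(5858, Rational(1, 2))) ≈ -0.39657)
Add(Pow(Add(32641, 31420), -1), Mul(-1, J)) = Add(Pow(Add(32641, 31420), -1), Mul(-1, Mul(Rational(-1, 193), Pow(5858, Rational(1, 2))))) = Add(Pow(64061, -1), Mul(Rational(1, 193), Pow(5858, Rational(1, 2)))) = Add(Rational(1, 64061), Mul(Rational(1, 193), Pow(5858, Rational(1, 2))))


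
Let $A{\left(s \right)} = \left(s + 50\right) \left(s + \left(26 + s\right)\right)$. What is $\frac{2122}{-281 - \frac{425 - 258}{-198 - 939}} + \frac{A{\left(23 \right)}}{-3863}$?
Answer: $- \frac{5499356331}{616785895} \approx -8.9162$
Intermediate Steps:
$A{\left(s \right)} = \left(26 + 2 s\right) \left(50 + s\right)$ ($A{\left(s \right)} = \left(50 + s\right) \left(26 + 2 s\right) = \left(26 + 2 s\right) \left(50 + s\right)$)
$\frac{2122}{-281 - \frac{425 - 258}{-198 - 939}} + \frac{A{\left(23 \right)}}{-3863} = \frac{2122}{-281 - \frac{425 - 258}{-198 - 939}} + \frac{1300 + 2 \cdot 23^{2} + 126 \cdot 23}{-3863} = \frac{2122}{-281 - \frac{167}{-1137}} + \left(1300 + 2 \cdot 529 + 2898\right) \left(- \frac{1}{3863}\right) = \frac{2122}{-281 - 167 \left(- \frac{1}{1137}\right)} + \left(1300 + 1058 + 2898\right) \left(- \frac{1}{3863}\right) = \frac{2122}{-281 - - \frac{167}{1137}} + 5256 \left(- \frac{1}{3863}\right) = \frac{2122}{-281 + \frac{167}{1137}} - \frac{5256}{3863} = \frac{2122}{- \frac{319330}{1137}} - \frac{5256}{3863} = 2122 \left(- \frac{1137}{319330}\right) - \frac{5256}{3863} = - \frac{1206357}{159665} - \frac{5256}{3863} = - \frac{5499356331}{616785895}$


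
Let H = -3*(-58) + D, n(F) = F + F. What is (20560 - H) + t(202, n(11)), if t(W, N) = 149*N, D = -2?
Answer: 23666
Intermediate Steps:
n(F) = 2*F
H = 172 (H = -3*(-58) - 2 = 174 - 2 = 172)
(20560 - H) + t(202, n(11)) = (20560 - 1*172) + 149*(2*11) = (20560 - 172) + 149*22 = 20388 + 3278 = 23666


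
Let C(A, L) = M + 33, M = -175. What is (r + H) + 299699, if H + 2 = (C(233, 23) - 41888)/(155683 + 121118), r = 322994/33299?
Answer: 131545435460287/438914119 ≈ 2.9971e+5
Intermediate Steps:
C(A, L) = -142 (C(A, L) = -175 + 33 = -142)
r = 46142/4757 (r = 322994*(1/33299) = 46142/4757 ≈ 9.6998)
H = -198544/92267 (H = -2 + (-142 - 41888)/(155683 + 121118) = -2 - 42030/276801 = -2 - 42030*1/276801 = -2 - 14010/92267 = -198544/92267 ≈ -2.1518)
(r + H) + 299699 = (46142/4757 - 198544/92267) + 299699 = 3312910106/438914119 + 299699 = 131545435460287/438914119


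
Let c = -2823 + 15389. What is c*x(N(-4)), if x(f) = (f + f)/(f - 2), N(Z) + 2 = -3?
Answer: 125660/7 ≈ 17951.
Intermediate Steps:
N(Z) = -5 (N(Z) = -2 - 3 = -5)
x(f) = 2*f/(-2 + f) (x(f) = (2*f)/(-2 + f) = 2*f/(-2 + f))
c = 12566
c*x(N(-4)) = 12566*(2*(-5)/(-2 - 5)) = 12566*(2*(-5)/(-7)) = 12566*(2*(-5)*(-1/7)) = 12566*(10/7) = 125660/7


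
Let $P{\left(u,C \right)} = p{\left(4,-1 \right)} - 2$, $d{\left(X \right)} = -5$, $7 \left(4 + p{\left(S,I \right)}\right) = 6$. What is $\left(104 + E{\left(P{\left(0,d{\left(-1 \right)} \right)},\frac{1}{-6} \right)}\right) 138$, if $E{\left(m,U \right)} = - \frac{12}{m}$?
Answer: $14674$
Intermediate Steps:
$p{\left(S,I \right)} = - \frac{22}{7}$ ($p{\left(S,I \right)} = -4 + \frac{1}{7} \cdot 6 = -4 + \frac{6}{7} = - \frac{22}{7}$)
$P{\left(u,C \right)} = - \frac{36}{7}$ ($P{\left(u,C \right)} = - \frac{22}{7} - 2 = - \frac{36}{7}$)
$\left(104 + E{\left(P{\left(0,d{\left(-1 \right)} \right)},\frac{1}{-6} \right)}\right) 138 = \left(104 - \frac{12}{- \frac{36}{7}}\right) 138 = \left(104 - - \frac{7}{3}\right) 138 = \left(104 + \frac{7}{3}\right) 138 = \frac{319}{3} \cdot 138 = 14674$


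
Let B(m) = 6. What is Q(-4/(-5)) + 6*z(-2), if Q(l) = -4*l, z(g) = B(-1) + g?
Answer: 104/5 ≈ 20.800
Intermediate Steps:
z(g) = 6 + g
Q(-4/(-5)) + 6*z(-2) = -(-16)/(-5) + 6*(6 - 2) = -(-16)*(-1)/5 + 6*4 = -4*⅘ + 24 = -16/5 + 24 = 104/5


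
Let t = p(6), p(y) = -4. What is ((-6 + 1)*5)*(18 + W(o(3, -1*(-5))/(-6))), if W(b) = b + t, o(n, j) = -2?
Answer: -1075/3 ≈ -358.33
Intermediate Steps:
t = -4
W(b) = -4 + b (W(b) = b - 4 = -4 + b)
((-6 + 1)*5)*(18 + W(o(3, -1*(-5))/(-6))) = ((-6 + 1)*5)*(18 + (-4 - 2/(-6))) = (-5*5)*(18 + (-4 - 2*(-⅙))) = -25*(18 + (-4 + ⅓)) = -25*(18 - 11/3) = -25*43/3 = -1075/3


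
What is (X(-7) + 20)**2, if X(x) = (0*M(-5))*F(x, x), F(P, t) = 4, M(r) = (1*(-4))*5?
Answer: 400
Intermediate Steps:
M(r) = -20 (M(r) = -4*5 = -20)
X(x) = 0 (X(x) = (0*(-20))*4 = 0*4 = 0)
(X(-7) + 20)**2 = (0 + 20)**2 = 20**2 = 400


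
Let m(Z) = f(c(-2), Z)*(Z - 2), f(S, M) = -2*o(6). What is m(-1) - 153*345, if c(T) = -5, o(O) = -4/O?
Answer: -52789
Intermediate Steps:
f(S, M) = 4/3 (f(S, M) = -(-8)/6 = -2*(-2/3) = 4/3)
m(Z) = -8/3 + 4*Z/3 (m(Z) = 4*(Z - 2)/3 = 4*(-2 + Z)/3 = -8/3 + 4*Z/3)
m(-1) - 153*345 = (-8/3 + (4/3)*(-1)) - 153*345 = (-8/3 - 4/3) - 52785 = -4 - 52785 = -52789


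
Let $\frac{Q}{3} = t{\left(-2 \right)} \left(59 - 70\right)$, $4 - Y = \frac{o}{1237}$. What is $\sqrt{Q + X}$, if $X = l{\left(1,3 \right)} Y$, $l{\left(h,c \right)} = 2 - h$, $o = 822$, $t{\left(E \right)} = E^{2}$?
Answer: $\frac{i \sqrt{196878446}}{1237} \approx 11.343 i$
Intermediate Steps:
$Y = \frac{4126}{1237}$ ($Y = 4 - \frac{822}{1237} = \frac{4126}{1237} \approx 3.3355$)
$Q = -132$ ($Q = 3 \left(-2\right)^{2} \left(59 - 70\right) = 3 \cdot 4 \left(-11\right) = 3 \left(-44\right) = -132$)
$X = \frac{4126}{1237}$ ($X = \left(2 - 1\right) \frac{4126}{1237} = 1 \cdot \frac{4126}{1237} = \frac{4126}{1237} \approx 3.3355$)
$\sqrt{Q + X} = \sqrt{-132 + \frac{4126}{1237}} = \sqrt{- \frac{159158}{1237}} = \frac{i \sqrt{196878446}}{1237}$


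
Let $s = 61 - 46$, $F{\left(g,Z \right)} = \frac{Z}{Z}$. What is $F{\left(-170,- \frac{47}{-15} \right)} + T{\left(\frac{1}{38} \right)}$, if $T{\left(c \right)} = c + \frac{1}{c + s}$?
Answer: $\frac{23713}{21698} \approx 1.0929$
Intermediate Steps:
$F{\left(g,Z \right)} = 1$
$s = 15$ ($s = 61 - 46 = 15$)
$T{\left(c \right)} = c + \frac{1}{15 + c}$ ($T{\left(c \right)} = c + \frac{1}{c + 15} = c + \frac{1}{15 + c}$)
$F{\left(-170,- \frac{47}{-15} \right)} + T{\left(\frac{1}{38} \right)} = 1 + \frac{1 + \left(\frac{1}{38}\right)^{2} + \frac{15}{38}}{15 + \frac{1}{38}} = 1 + \frac{1 + \left(\frac{1}{38}\right)^{2} + 15 \cdot \frac{1}{38}}{15 + \frac{1}{38}} = 1 + \frac{1 + \frac{1}{1444} + \frac{15}{38}}{\frac{571}{38}} = 1 + \frac{38}{571} \cdot \frac{2015}{1444} = 1 + \frac{2015}{21698} = \frac{23713}{21698}$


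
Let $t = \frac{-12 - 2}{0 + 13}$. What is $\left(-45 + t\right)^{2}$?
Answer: $\frac{358801}{169} \approx 2123.1$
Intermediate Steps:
$t = - \frac{14}{13} \approx -1.0769$
$\left(-45 + t\right)^{2} = \left(-45 - \frac{14}{13}\right)^{2} = \left(- \frac{599}{13}\right)^{2} = \frac{358801}{169}$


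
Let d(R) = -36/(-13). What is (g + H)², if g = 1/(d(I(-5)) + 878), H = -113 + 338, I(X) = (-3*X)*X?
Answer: 6637131045169/131102500 ≈ 50626.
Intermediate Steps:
I(X) = -3*X²
d(R) = 36/13 (d(R) = -36*(-1/13) = 36/13)
H = 225
g = 13/11450 (g = 1/(36/13 + 878) = 1/(11450/13) = 13/11450 ≈ 0.0011354)
(g + H)² = (13/11450 + 225)² = (2576263/11450)² = 6637131045169/131102500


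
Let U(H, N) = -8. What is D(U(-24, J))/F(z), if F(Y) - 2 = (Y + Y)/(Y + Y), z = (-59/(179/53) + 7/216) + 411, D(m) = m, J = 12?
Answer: -8/3 ≈ -2.6667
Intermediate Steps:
z = 15216725/38664 (z = (-59/(179*(1/53)) + 7*(1/216)) + 411 = (-59/179/53 + 7/216) + 411 = (-59*53/179 + 7/216) + 411 = (-3127/179 + 7/216) + 411 = -674179/38664 + 411 = 15216725/38664 ≈ 393.56)
F(Y) = 3 (F(Y) = 2 + (Y + Y)/(Y + Y) = 2 + (2*Y)/((2*Y)) = 2 + (2*Y)*(1/(2*Y)) = 2 + 1 = 3)
D(U(-24, J))/F(z) = -8/3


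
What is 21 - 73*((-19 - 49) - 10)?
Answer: 5715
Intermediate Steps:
21 - 73*((-19 - 49) - 10) = 21 - 73*(-68 - 10) = 21 - 73*(-78) = 21 + 5694 = 5715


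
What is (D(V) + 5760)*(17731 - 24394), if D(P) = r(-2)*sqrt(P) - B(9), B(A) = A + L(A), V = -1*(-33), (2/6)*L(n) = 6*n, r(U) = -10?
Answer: -37239507 + 66630*sqrt(33) ≈ -3.6857e+7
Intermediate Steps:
L(n) = 18*n (L(n) = 3*(6*n) = 18*n)
V = 33
B(A) = 19*A (B(A) = A + 18*A = 19*A)
D(P) = -171 - 10*sqrt(P) (D(P) = -10*sqrt(P) - 19*9 = -10*sqrt(P) - 1*171 = -10*sqrt(P) - 171 = -171 - 10*sqrt(P))
(D(V) + 5760)*(17731 - 24394) = ((-171 - 10*sqrt(33)) + 5760)*(17731 - 24394) = (5589 - 10*sqrt(33))*(-6663) = -37239507 + 66630*sqrt(33)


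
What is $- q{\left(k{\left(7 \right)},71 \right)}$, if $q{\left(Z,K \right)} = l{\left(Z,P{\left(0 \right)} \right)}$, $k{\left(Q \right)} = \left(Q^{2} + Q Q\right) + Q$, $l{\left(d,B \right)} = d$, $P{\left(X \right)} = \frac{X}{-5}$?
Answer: $-105$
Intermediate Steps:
$P{\left(X \right)} = - \frac{X}{5}$ ($P{\left(X \right)} = X \left(- \frac{1}{5}\right) = - \frac{X}{5}$)
$k{\left(Q \right)} = Q + 2 Q^{2}$ ($k{\left(Q \right)} = \left(Q^{2} + Q^{2}\right) + Q = 2 Q^{2} + Q = Q + 2 Q^{2}$)
$q{\left(Z,K \right)} = Z$
$- q{\left(k{\left(7 \right)},71 \right)} = - 7 \left(1 + 2 \cdot 7\right) = - 7 \left(1 + 14\right) = - 7 \cdot 15 = \left(-1\right) 105 = -105$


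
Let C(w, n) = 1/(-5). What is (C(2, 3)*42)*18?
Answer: -756/5 ≈ -151.20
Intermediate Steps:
C(w, n) = -⅕ (C(w, n) = 1*(-⅕) = -⅕)
(C(2, 3)*42)*18 = -⅕*42*18 = -42/5*18 = -756/5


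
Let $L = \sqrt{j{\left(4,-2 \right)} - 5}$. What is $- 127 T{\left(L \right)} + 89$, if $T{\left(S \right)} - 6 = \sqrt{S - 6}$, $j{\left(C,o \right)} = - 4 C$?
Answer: $-673 - 127 \sqrt{-6 + i \sqrt{21}} \approx -784.8 - 330.56 i$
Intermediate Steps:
$L = i \sqrt{21}$ ($L = \sqrt{\left(-4\right) 4 - 5} = \sqrt{-16 - 5} = \sqrt{-21} = i \sqrt{21} \approx 4.5826 i$)
$T{\left(S \right)} = 6 + \sqrt{-6 + S}$ ($T{\left(S \right)} = 6 + \sqrt{S - 6} = 6 + \sqrt{-6 + S}$)
$- 127 T{\left(L \right)} + 89 = - 127 \left(6 + \sqrt{-6 + i \sqrt{21}}\right) + 89 = \left(-762 - 127 \sqrt{-6 + i \sqrt{21}}\right) + 89 = -673 - 127 \sqrt{-6 + i \sqrt{21}}$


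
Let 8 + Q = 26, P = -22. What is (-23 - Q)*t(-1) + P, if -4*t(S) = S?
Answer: -129/4 ≈ -32.250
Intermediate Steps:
Q = 18 (Q = -8 + 26 = 18)
t(S) = -S/4
(-23 - Q)*t(-1) + P = (-23 - 1*18)*(-¼*(-1)) - 22 = (-23 - 18)*(¼) - 22 = -41*¼ - 22 = -41/4 - 22 = -129/4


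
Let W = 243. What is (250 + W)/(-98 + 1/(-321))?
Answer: -158253/31459 ≈ -5.0304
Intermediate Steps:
(250 + W)/(-98 + 1/(-321)) = (250 + 243)/(-98 + 1/(-321)) = 493/(-98 - 1/321) = 493/(-31459/321) = 493*(-321/31459) = -158253/31459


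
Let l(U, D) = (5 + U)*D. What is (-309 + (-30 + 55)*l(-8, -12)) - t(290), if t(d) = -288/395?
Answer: 233733/395 ≈ 591.73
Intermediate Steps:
t(d) = -288/395 (t(d) = -288*1/395 = -288/395)
l(U, D) = D*(5 + U)
(-309 + (-30 + 55)*l(-8, -12)) - t(290) = (-309 + (-30 + 55)*(-12*(5 - 8))) - 1*(-288/395) = (-309 + 25*(-12*(-3))) + 288/395 = (-309 + 25*36) + 288/395 = (-309 + 900) + 288/395 = 591 + 288/395 = 233733/395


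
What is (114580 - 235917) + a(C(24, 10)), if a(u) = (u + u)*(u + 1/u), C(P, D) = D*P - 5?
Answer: -10885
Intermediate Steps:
C(P, D) = -5 + D*P
a(u) = 2*u*(u + 1/u) (a(u) = (2*u)*(u + 1/u) = 2*u*(u + 1/u))
(114580 - 235917) + a(C(24, 10)) = (114580 - 235917) + (2 + 2*(-5 + 10*24)**2) = -121337 + (2 + 2*(-5 + 240)**2) = -121337 + (2 + 2*235**2) = -121337 + (2 + 2*55225) = -121337 + (2 + 110450) = -121337 + 110452 = -10885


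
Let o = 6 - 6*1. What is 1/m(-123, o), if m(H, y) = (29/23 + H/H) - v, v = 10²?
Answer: -23/2248 ≈ -0.010231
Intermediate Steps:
v = 100
o = 0 (o = 6 - 6 = 0)
m(H, y) = -2248/23 (m(H, y) = (29/23 + H/H) - 1*100 = (29*(1/23) + 1) - 100 = (29/23 + 1) - 100 = 52/23 - 100 = -2248/23)
1/m(-123, o) = 1/(-2248/23) = -23/2248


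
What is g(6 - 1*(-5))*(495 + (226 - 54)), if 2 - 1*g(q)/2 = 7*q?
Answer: -100050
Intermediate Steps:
g(q) = 4 - 14*q
g(6 - 1*(-5))*(495 + (226 - 54)) = (4 - 14*(6 - 1*(-5)))*(495 + (226 - 54)) = (4 - 14*(6 + 5))*(495 + 172) = (4 - 14*11)*667 = (4 - 154)*667 = -150*667 = -100050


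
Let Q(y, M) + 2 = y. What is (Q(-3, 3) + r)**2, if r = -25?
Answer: 900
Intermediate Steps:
Q(y, M) = -2 + y
(Q(-3, 3) + r)**2 = ((-2 - 3) - 25)**2 = (-5 - 25)**2 = (-30)**2 = 900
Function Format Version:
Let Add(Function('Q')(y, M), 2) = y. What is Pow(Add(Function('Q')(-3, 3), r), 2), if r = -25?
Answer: 900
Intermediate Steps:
Function('Q')(y, M) = Add(-2, y)
Pow(Add(Function('Q')(-3, 3), r), 2) = Pow(Add(Add(-2, -3), -25), 2) = Pow(Add(-5, -25), 2) = Pow(-30, 2) = 900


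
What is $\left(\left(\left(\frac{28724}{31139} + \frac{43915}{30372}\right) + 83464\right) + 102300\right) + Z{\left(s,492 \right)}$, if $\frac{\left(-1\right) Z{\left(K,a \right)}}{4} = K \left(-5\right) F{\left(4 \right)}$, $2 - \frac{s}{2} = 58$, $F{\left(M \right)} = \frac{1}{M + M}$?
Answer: $\frac{175424420649185}{945753708} \approx 1.8549 \cdot 10^{5}$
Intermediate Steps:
$F{\left(M \right)} = \frac{1}{2 M}$
$s = -112$ ($s = 4 - 116 = -112$)
$Z{\left(K,a \right)} = \frac{5 K}{2}$ ($Z{\left(K,a \right)} = - 4 K \left(-5\right) \frac{1}{2 \cdot 4} = - 4 - 5 K \frac{1}{2} \cdot \frac{1}{4} = - 4 - 5 K \frac{1}{8} = - 4 \left(- \frac{5 K}{8}\right) = \frac{5 K}{2}$)
$\left(\left(\left(\frac{28724}{31139} + \frac{43915}{30372}\right) + 83464\right) + 102300\right) + Z{\left(s,492 \right)} = \left(\left(\left(\frac{28724}{31139} + \frac{43915}{30372}\right) + 83464\right) + 102300\right) + \frac{5}{2} \left(-112\right) = \left(\left(\left(28724 \cdot \frac{1}{31139} + 43915 \cdot \frac{1}{30372}\right) + 83464\right) + 102300\right) - 280 = \left(\left(\left(\frac{28724}{31139} + \frac{43915}{30372}\right) + 83464\right) + 102300\right) - 280 = \left(\left(\frac{2239874513}{945753708} + 83464\right) + 102300\right) - 280 = \left(\frac{78938627359025}{945753708} + 102300\right) - 280 = \frac{175689231687425}{945753708} - 280 = \frac{175424420649185}{945753708}$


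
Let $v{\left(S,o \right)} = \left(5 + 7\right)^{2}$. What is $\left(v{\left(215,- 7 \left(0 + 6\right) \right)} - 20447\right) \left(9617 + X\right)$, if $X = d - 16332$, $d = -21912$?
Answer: $581213981$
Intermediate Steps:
$v{\left(S,o \right)} = 144$ ($v{\left(S,o \right)} = 12^{2} = 144$)
$X = -38244$ ($X = -21912 - 16332 = -38244$)
$\left(v{\left(215,- 7 \left(0 + 6\right) \right)} - 20447\right) \left(9617 + X\right) = \left(144 - 20447\right) \left(9617 - 38244\right) = \left(-20303\right) \left(-28627\right) = 581213981$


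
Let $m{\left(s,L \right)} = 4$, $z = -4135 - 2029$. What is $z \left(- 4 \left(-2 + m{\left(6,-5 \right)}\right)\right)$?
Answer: $49312$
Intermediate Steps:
$z = -6164$
$z \left(- 4 \left(-2 + m{\left(6,-5 \right)}\right)\right) = - 6164 \left(- 4 \left(-2 + 4\right)\right) = - 6164 \left(\left(-4\right) 2\right) = \left(-6164\right) \left(-8\right) = 49312$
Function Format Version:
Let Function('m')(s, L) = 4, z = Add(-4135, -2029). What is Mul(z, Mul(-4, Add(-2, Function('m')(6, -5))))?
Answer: 49312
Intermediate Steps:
z = -6164
Mul(z, Mul(-4, Add(-2, Function('m')(6, -5)))) = Mul(-6164, Mul(-4, Add(-2, 4))) = Mul(-6164, Mul(-4, 2)) = Mul(-6164, -8) = 49312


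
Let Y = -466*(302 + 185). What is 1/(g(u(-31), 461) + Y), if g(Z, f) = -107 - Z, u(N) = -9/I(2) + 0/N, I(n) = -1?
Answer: -1/227058 ≈ -4.4042e-6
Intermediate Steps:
u(N) = 9 (u(N) = -9/(-1) + 0/N = -9*(-1) + 0 = 9 + 0 = 9)
Y = -226942 (Y = -466*487 = -226942)
1/(g(u(-31), 461) + Y) = 1/((-107 - 1*9) - 226942) = 1/((-107 - 9) - 226942) = 1/(-116 - 226942) = 1/(-227058) = -1/227058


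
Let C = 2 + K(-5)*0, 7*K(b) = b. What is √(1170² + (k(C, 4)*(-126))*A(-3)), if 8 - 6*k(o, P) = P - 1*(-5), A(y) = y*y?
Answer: 3*√152121 ≈ 1170.1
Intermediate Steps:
K(b) = b/7
A(y) = y²
C = 2 (C = 2 + ((⅐)*(-5))*0 = 2 - 5/7*0 = 2 + 0 = 2)
k(o, P) = ½ - P/6 (k(o, P) = 4/3 - (P - 1*(-5))/6 = 4/3 - (P + 5)/6 = 4/3 - (5 + P)/6 = 4/3 + (-⅚ - P/6) = ½ - P/6)
√(1170² + (k(C, 4)*(-126))*A(-3)) = √(1170² + ((½ - ⅙*4)*(-126))*(-3)²) = √(1368900 + ((½ - ⅔)*(-126))*9) = √(1368900 - ⅙*(-126)*9) = √(1368900 + 21*9) = √(1368900 + 189) = √1369089 = 3*√152121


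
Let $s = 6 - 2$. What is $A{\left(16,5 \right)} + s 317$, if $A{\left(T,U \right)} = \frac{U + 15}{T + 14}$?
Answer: $\frac{3806}{3} \approx 1268.7$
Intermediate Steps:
$A{\left(T,U \right)} = \frac{15 + U}{14 + T}$
$s = 4$ ($s = 6 + \left(-45 + 43\right) = 6 - 2 = 4$)
$A{\left(16,5 \right)} + s 317 = \frac{15 + 5}{14 + 16} + 4 \cdot 317 = \frac{1}{30} \cdot 20 + 1268 = \frac{2}{3} + 1268 = \frac{3806}{3}$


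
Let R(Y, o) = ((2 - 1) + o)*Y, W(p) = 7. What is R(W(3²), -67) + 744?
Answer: 282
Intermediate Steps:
R(Y, o) = Y*(1 + o) (R(Y, o) = (1 + o)*Y = Y*(1 + o))
R(W(3²), -67) + 744 = 7*(1 - 67) + 744 = 7*(-66) + 744 = -462 + 744 = 282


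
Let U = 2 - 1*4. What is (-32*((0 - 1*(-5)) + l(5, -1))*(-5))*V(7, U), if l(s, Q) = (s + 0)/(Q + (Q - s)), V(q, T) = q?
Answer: 4800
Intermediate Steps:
U = -2 (U = 2 - 4 = -2)
l(s, Q) = s/(-s + 2*Q)
(-32*((0 - 1*(-5)) + l(5, -1))*(-5))*V(7, U) = -32*((0 - 1*(-5)) + 5/(-1*5 + 2*(-1)))*(-5)*7 = -32*((0 + 5) + 5/(-5 - 2))*(-5)*7 = -32*(5 + 5/(-7))*(-5)*7 = -32*(5 + 5*(-⅐))*(-5)*7 = -32*(5 - 5/7)*(-5)*7 = -960*(-5)/7*7 = -32*(-150/7)*7 = (4800/7)*7 = 4800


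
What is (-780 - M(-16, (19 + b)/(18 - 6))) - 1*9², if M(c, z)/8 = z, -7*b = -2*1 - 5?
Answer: -2623/3 ≈ -874.33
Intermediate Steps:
b = 1 (b = -(-2*1 - 5)/7 = -(-2 - 5)/7 = -⅐*(-7) = 1)
M(c, z) = 8*z
(-780 - M(-16, (19 + b)/(18 - 6))) - 1*9² = (-780 - 8*(19 + 1)/(18 - 6)) - 1*9² = (-780 - 8*20/12) - 1*81 = (-780 - 8*20*(1/12)) - 81 = (-780 - 8*5/3) - 81 = (-780 - 1*40/3) - 81 = (-780 - 40/3) - 81 = -2380/3 - 81 = -2623/3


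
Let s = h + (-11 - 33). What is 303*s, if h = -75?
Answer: -36057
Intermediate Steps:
s = -119 (s = -75 + (-11 - 33) = -75 - 44 = -119)
303*s = 303*(-119) = -36057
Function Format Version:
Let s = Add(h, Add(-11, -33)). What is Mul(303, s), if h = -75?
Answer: -36057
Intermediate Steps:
s = -119 (s = Add(-75, Add(-11, -33)) = Add(-75, -44) = -119)
Mul(303, s) = Mul(303, -119) = -36057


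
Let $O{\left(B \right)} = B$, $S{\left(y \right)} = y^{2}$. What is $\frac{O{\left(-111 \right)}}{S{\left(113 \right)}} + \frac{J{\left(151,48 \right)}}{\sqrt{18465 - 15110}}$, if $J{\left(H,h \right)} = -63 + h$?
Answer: $- \frac{111}{12769} - \frac{3 \sqrt{3355}}{671} \approx -0.26766$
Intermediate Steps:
$\frac{O{\left(-111 \right)}}{S{\left(113 \right)}} + \frac{J{\left(151,48 \right)}}{\sqrt{18465 - 15110}} = - \frac{111}{113^{2}} + \frac{-63 + 48}{\sqrt{18465 - 15110}} = - \frac{111}{12769} - \frac{15}{\sqrt{3355}} = \left(-111\right) \frac{1}{12769} - 15 \frac{\sqrt{3355}}{3355} = - \frac{111}{12769} - \frac{3 \sqrt{3355}}{671}$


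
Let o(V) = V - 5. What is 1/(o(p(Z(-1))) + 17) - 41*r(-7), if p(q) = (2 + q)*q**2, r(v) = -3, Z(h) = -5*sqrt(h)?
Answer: 2099449/17069 - 125*I/17069 ≈ 123.0 - 0.0073232*I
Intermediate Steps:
p(q) = q**2*(2 + q)
o(V) = -5 + V
1/(o(p(Z(-1))) + 17) - 41*r(-7) = 1/((-5 + (-5*I)**2*(2 - 5*I)) + 17) - 41*(-3) = 1/((-5 + (-5*I)**2*(2 - 5*I)) + 17) + 123 = 1/((-5 - 25*(2 - 5*I)) + 17) + 123 = 1/((-5 + (-50 + 125*I)) + 17) + 123 = 1/((-55 + 125*I) + 17) + 123 = 1/(-38 + 125*I) + 123 = (-38 - 125*I)/17069 + 123 = 123 + (-38 - 125*I)/17069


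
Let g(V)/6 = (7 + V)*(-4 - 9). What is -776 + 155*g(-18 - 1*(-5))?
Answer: 71764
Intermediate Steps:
g(V) = -546 - 78*V (g(V) = 6*((7 + V)*(-4 - 9)) = 6*((7 + V)*(-13)) = 6*(-91 - 13*V) = -546 - 78*V)
-776 + 155*g(-18 - 1*(-5)) = -776 + 155*(-546 - 78*(-18 - 1*(-5))) = -776 + 155*(-546 - 78*(-18 + 5)) = -776 + 155*(-546 - 78*(-13)) = -776 + 155*(-546 + 1014) = -776 + 155*468 = -776 + 72540 = 71764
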